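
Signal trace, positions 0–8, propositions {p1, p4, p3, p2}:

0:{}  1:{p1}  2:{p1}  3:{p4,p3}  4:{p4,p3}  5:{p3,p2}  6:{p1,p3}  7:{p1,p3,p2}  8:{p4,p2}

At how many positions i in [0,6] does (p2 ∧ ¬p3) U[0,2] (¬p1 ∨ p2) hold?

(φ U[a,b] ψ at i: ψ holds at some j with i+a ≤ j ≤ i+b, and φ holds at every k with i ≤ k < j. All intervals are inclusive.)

4

Evaluate at each i in [0,6]:
  i=0: ✓ (rhs at j=0)
  i=1: ✗ (lhs fails at k=1 before rhs at j=3)
  i=2: ✗ (lhs fails at k=2 before rhs at j=3)
  i=3: ✓ (rhs at j=3)
  i=4: ✓ (rhs at j=4)
  i=5: ✓ (rhs at j=5)
  i=6: ✗ (lhs fails at k=6 before rhs at j=7)
Positions where it holds: {0, 3, 4, 5} → 4.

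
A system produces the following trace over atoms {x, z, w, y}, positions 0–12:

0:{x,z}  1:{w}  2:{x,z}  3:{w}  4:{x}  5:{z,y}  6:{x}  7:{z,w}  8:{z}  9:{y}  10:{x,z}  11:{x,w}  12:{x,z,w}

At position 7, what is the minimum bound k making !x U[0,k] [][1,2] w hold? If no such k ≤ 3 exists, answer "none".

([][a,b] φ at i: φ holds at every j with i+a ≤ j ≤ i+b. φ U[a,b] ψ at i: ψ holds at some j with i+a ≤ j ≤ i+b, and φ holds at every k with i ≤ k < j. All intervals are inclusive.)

3

Need earliest j ≥ 7 with [][1,2] w, and !x at every k in [7,j-1].
  j=7: rhs fails.
  j=8: rhs fails.
  j=9: rhs fails.
  j=10: rhs holds; lhs holds on [7,9]. k = 3.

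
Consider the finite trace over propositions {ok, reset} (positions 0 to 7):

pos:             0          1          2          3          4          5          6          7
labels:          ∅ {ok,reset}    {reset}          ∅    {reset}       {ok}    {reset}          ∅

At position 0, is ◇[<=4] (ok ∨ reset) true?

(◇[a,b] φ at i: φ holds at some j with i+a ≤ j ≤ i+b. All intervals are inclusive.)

Check (ok ∨ reset) at each j in [0,4]:
  j=0: false
  j=1: true
  j=2: true
  j=3: false
  j=4: true
Found at j=1 → formula holds.

True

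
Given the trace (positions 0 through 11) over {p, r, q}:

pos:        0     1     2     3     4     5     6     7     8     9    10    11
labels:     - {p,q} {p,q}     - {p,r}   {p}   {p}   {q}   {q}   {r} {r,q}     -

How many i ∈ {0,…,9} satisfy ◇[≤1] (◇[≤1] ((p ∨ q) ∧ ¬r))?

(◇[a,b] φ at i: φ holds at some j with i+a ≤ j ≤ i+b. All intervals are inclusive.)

9

Evaluate at each i in [0,9]:
  i=0: ✓ (witness j=0)
  i=1: ✓ (witness j=1)
  i=2: ✓ (witness j=2)
  i=3: ✓ (witness j=4)
  i=4: ✓ (witness j=4)
  i=5: ✓ (witness j=5)
  i=6: ✓ (witness j=6)
  i=7: ✓ (witness j=7)
  i=8: ✓ (witness j=8)
  i=9: ✗ (none in [9,10])
Positions where it holds: {0, 1, 2, 3, 4, 5, 6, 7, 8} → 9.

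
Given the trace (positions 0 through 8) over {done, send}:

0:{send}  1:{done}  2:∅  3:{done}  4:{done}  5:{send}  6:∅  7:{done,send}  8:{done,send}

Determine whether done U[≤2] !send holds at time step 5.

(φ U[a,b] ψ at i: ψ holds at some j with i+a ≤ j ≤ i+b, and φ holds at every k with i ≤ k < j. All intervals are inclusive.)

Need some j in [5,7] with !send, and done at every k in [5,j-1].
  j=5: !send false.
  j=6: !send holds, but done fails at k=5 → not this j.
  j=7: !send false.
No j in the window works → until fails.

Does not hold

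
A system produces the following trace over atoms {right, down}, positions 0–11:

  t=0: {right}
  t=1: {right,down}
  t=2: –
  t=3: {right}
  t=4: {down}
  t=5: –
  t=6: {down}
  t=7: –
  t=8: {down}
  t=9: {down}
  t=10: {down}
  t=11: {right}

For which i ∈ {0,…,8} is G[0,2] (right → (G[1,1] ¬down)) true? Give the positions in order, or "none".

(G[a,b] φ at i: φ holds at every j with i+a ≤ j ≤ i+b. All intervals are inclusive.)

4, 5, 6, 7, 8

Evaluate at each i in [0,8]:
  i=0: ✗ (fails at j=0)
  i=1: ✗ (fails at j=3)
  i=2: ✗ (fails at j=3)
  i=3: ✗ (fails at j=3)
  i=4: ✓ (all of [4,6])
  i=5: ✓ (all of [5,7])
  i=6: ✓ (all of [6,8])
  i=7: ✓ (all of [7,9])
  i=8: ✓ (all of [8,10])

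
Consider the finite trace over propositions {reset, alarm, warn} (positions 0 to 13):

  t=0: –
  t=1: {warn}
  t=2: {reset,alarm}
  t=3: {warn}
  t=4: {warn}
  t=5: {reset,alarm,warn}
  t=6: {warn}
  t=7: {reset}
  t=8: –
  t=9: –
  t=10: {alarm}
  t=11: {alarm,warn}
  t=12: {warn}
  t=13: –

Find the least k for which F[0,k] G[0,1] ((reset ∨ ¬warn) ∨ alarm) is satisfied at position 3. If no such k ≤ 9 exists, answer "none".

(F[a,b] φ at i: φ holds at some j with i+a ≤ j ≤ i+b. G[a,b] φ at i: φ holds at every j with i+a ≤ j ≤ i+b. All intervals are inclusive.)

Scan j = 3,4,… for G[0,1] ((reset ∨ ¬warn) ∨ alarm):
  j=3: fails
  j=4: fails
  j=5: fails
  j=6: fails
  j=7: holds
First hit at j=7, so smallest k = 7-3 = 4.

4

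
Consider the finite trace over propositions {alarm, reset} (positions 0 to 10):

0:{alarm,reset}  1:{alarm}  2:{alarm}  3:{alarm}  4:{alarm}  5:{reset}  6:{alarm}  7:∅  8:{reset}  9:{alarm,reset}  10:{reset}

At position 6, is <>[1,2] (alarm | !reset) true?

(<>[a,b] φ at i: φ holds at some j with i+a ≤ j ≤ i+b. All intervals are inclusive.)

Check (alarm | !reset) at each j in [7,8]:
  j=7: true
  j=8: false
Found at j=7 → formula holds.

Yes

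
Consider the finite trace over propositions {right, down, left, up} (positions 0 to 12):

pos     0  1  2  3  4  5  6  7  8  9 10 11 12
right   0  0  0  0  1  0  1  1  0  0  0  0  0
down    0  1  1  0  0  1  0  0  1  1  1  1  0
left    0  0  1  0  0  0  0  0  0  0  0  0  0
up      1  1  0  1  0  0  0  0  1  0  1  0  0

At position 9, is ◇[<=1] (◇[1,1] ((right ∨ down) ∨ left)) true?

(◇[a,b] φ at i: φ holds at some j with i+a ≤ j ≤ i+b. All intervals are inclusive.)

Check ◇[1,1] ((right ∨ down) ∨ left) at each j in [9,10]:
  j=9: holds (witness at 10)
  j=10: holds (witness at 11)
Found at j=9 → formula holds.

True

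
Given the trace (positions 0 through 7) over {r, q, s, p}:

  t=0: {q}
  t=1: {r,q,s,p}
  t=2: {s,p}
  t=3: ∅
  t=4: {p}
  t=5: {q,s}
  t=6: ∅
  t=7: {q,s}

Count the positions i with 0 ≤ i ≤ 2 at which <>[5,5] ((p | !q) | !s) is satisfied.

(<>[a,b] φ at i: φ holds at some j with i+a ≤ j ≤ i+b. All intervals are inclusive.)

Evaluate at each i in [0,2]:
  i=0: ✗ (none in [5,5])
  i=1: ✓ (witness j=6)
  i=2: ✗ (none in [7,7])
Positions where it holds: {1} → 1.

1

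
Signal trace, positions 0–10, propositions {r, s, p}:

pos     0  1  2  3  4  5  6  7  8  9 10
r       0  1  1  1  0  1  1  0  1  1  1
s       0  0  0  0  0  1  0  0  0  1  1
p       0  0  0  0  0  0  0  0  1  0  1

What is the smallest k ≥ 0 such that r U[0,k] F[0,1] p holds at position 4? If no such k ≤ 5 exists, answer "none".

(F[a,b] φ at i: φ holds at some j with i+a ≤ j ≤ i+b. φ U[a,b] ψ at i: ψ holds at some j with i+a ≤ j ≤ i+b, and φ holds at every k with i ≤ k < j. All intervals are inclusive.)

Need earliest j ≥ 4 with F[0,1] p, and r at every k in [4,j-1].
  j=4: rhs fails.
  j=5: rhs fails.
  j=6: rhs fails.
  j=7: rhs holds but lhs fails at k=4.
  j=8: rhs holds but lhs fails at k=4.
  j=9: rhs holds but lhs fails at k=4.
No witness within the range → none.

none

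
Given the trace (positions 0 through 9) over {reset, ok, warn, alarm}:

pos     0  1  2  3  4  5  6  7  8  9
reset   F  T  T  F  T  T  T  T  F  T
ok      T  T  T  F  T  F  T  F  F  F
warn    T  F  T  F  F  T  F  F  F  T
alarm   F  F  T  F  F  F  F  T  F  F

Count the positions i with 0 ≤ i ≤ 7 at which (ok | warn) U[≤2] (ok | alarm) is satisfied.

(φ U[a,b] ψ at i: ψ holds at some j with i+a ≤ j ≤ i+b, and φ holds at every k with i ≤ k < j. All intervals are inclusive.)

7

Evaluate at each i in [0,7]:
  i=0: ✓ (rhs at j=0)
  i=1: ✓ (rhs at j=1)
  i=2: ✓ (rhs at j=2)
  i=3: ✗ (lhs fails at k=3 before rhs at j=4)
  i=4: ✓ (rhs at j=4)
  i=5: ✓ (rhs at j=6; lhs holds on [5,5])
  i=6: ✓ (rhs at j=6)
  i=7: ✓ (rhs at j=7)
Positions where it holds: {0, 1, 2, 4, 5, 6, 7} → 7.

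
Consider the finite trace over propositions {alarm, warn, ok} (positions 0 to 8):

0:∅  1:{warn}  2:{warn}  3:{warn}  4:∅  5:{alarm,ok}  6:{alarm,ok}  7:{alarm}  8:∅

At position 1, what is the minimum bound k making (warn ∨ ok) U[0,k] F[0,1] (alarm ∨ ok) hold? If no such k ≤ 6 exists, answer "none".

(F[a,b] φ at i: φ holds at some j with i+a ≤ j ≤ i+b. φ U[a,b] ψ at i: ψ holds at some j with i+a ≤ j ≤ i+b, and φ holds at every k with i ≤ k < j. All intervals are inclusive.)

Need earliest j ≥ 1 with F[0,1] (alarm ∨ ok), and (warn ∨ ok) at every k in [1,j-1].
  j=1: rhs fails.
  j=2: rhs fails.
  j=3: rhs fails.
  j=4: rhs holds; lhs holds on [1,3]. k = 3.

3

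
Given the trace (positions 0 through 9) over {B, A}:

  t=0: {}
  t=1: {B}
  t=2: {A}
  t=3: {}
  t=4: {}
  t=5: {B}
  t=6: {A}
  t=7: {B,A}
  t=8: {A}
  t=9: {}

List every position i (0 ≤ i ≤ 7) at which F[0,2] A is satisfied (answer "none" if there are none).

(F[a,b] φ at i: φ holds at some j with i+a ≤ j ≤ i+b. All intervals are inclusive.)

Evaluate at each i in [0,7]:
  i=0: ✓ (witness j=2)
  i=1: ✓ (witness j=2)
  i=2: ✓ (witness j=2)
  i=3: ✗ (none in [3,5])
  i=4: ✓ (witness j=6)
  i=5: ✓ (witness j=6)
  i=6: ✓ (witness j=6)
  i=7: ✓ (witness j=7)

0, 1, 2, 4, 5, 6, 7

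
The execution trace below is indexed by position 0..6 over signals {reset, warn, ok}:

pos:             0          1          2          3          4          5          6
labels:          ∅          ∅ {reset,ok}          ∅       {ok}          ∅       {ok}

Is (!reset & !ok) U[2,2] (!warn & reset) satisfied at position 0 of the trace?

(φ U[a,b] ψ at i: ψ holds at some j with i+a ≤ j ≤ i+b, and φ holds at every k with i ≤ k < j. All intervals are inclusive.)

True

Need some j in [2,2] with (!warn & reset), and (!reset & !ok) at every k in [0,j-1].
  j=2: (!warn & reset) holds; (!reset & !ok) holds at every k in [0,1] → satisfied.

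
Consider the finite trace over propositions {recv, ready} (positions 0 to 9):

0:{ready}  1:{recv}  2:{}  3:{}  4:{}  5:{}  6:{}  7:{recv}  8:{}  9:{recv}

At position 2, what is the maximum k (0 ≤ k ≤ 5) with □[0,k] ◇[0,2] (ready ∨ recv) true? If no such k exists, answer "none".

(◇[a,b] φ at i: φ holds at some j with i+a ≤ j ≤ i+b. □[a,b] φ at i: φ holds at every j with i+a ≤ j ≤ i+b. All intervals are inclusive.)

none

◇[0,2] (ready ∨ recv) must hold from j=2 onward; find where it first fails.
  j=2: fails → no k works.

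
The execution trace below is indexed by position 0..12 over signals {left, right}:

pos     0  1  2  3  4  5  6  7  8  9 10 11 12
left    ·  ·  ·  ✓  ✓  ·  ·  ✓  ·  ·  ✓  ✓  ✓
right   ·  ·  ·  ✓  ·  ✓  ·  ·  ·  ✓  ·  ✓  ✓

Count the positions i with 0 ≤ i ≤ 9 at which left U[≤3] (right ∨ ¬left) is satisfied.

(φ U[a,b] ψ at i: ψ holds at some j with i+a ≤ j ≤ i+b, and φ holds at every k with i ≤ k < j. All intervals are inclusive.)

Evaluate at each i in [0,9]:
  i=0: ✓ (rhs at j=0)
  i=1: ✓ (rhs at j=1)
  i=2: ✓ (rhs at j=2)
  i=3: ✓ (rhs at j=3)
  i=4: ✓ (rhs at j=5; lhs holds on [4,4])
  i=5: ✓ (rhs at j=5)
  i=6: ✓ (rhs at j=6)
  i=7: ✓ (rhs at j=8; lhs holds on [7,7])
  i=8: ✓ (rhs at j=8)
  i=9: ✓ (rhs at j=9)
Positions where it holds: {0, 1, 2, 3, 4, 5, 6, 7, 8, 9} → 10.

10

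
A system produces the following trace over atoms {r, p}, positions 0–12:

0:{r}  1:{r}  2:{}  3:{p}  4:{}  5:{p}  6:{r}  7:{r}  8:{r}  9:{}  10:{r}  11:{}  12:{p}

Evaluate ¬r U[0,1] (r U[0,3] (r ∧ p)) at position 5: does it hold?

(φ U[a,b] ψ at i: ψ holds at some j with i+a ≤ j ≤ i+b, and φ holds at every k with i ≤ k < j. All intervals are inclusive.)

False

Need some j in [5,6] with (r U[0,3] (r ∧ p)), and ¬r at every k in [5,j-1].
  j=5: (r U[0,3] (r ∧ p)) — fails.
  j=6: (r U[0,3] (r ∧ p)) — fails.
No j in the window works → until fails.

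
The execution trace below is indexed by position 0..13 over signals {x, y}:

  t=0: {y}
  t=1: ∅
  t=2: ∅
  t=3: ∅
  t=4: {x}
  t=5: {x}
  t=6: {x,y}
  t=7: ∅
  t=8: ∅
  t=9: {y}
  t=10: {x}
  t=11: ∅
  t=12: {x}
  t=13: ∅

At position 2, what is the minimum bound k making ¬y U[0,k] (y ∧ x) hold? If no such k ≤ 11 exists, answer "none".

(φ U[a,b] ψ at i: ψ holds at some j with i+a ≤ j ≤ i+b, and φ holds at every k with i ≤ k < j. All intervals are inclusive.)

Need earliest j ≥ 2 with (y ∧ x), and ¬y at every k in [2,j-1].
  j=2: rhs fails.
  j=3: rhs fails.
  j=4: rhs fails.
  j=5: rhs fails.
  j=6: rhs holds; lhs holds on [2,5]. k = 4.

4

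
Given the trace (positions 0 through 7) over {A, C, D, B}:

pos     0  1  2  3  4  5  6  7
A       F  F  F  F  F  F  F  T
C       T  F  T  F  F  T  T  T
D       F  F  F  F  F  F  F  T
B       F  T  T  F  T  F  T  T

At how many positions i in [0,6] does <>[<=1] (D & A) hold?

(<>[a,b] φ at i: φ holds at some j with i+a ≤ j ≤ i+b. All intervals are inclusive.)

1

Evaluate at each i in [0,6]:
  i=0: ✗ (none in [0,1])
  i=1: ✗ (none in [1,2])
  i=2: ✗ (none in [2,3])
  i=3: ✗ (none in [3,4])
  i=4: ✗ (none in [4,5])
  i=5: ✗ (none in [5,6])
  i=6: ✓ (witness j=7)
Positions where it holds: {6} → 1.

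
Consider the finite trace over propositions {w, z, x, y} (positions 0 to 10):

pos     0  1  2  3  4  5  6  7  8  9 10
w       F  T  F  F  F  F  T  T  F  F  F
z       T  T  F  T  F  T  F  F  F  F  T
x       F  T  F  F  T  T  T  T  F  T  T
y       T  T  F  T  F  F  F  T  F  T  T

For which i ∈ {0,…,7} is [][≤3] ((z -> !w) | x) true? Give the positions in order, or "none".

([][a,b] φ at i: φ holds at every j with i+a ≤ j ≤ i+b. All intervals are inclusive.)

Evaluate at each i in [0,7]:
  i=0: ✓ (all of [0,3])
  i=1: ✓ (all of [1,4])
  i=2: ✓ (all of [2,5])
  i=3: ✓ (all of [3,6])
  i=4: ✓ (all of [4,7])
  i=5: ✓ (all of [5,8])
  i=6: ✓ (all of [6,9])
  i=7: ✓ (all of [7,10])

0, 1, 2, 3, 4, 5, 6, 7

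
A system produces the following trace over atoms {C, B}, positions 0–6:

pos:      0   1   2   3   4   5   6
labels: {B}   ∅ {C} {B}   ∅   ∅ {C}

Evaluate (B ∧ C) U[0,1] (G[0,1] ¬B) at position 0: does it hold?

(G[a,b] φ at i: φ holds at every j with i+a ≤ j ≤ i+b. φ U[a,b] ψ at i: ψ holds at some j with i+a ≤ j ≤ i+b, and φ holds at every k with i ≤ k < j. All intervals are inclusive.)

False

Need some j in [0,1] with G[0,1] ¬B, and (B ∧ C) at every k in [0,j-1].
  j=0: G[0,1] ¬B — fails at 0.
  j=1: G[0,1] ¬B holds, but (B ∧ C) fails at k=0 → not this j.
No j in the window works → until fails.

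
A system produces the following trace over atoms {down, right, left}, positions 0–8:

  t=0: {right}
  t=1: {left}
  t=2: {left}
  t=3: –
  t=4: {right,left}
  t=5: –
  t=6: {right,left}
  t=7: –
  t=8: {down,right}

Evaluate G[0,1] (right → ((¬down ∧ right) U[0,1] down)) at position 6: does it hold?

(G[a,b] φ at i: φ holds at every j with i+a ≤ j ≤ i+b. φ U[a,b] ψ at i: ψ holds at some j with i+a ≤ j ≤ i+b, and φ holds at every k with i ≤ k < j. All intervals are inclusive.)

Check (right → ((¬down ∧ right) U[0,1] down)) at every j in [6,7]:
  j=6: antecedent true; consequent fails → ✗
  j=7: antecedent false → ✓
Fails at j=6 → formula fails.

No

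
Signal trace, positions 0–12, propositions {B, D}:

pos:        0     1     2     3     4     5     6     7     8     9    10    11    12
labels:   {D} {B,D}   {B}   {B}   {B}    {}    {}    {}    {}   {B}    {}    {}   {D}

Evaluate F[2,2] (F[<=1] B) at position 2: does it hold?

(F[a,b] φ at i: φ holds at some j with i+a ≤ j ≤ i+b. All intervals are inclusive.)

Check F[<=1] B at each j in [4,4]:
  j=4: holds (witness at 4)
Found at j=4 → formula holds.

True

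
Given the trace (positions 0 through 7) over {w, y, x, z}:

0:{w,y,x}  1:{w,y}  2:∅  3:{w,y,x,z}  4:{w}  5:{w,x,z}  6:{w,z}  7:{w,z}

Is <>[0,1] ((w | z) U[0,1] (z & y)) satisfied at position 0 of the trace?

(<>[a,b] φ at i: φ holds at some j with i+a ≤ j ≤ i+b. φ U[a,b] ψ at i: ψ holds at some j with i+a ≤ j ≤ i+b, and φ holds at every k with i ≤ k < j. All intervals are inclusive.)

Check ((w | z) U[0,1] (z & y)) at each j in [0,1]:
  j=0: fails
  j=1: fails
No position in the window satisfies it → formula fails.

No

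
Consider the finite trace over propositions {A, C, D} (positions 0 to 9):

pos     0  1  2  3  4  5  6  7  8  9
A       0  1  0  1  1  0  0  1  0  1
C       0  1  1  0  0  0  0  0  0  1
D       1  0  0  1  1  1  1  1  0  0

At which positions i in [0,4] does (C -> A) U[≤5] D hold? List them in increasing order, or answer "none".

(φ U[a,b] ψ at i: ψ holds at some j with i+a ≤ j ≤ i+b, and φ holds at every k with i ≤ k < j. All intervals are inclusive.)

Evaluate at each i in [0,4]:
  i=0: ✓ (rhs at j=0)
  i=1: ✗ (lhs fails at k=2 before rhs at j=3)
  i=2: ✗ (lhs fails at k=2 before rhs at j=3)
  i=3: ✓ (rhs at j=3)
  i=4: ✓ (rhs at j=4)

0, 3, 4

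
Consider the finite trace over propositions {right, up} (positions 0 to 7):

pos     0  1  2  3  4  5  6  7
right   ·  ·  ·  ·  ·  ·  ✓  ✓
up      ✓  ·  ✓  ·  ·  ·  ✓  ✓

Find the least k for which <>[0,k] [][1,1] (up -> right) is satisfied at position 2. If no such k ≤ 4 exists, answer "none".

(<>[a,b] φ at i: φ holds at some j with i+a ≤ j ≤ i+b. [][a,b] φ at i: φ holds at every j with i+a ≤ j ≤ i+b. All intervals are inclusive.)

0

Scan j = 2,3,… for [][1,1] (up -> right):
  j=2: holds
First hit at j=2, so smallest k = 2-2 = 0.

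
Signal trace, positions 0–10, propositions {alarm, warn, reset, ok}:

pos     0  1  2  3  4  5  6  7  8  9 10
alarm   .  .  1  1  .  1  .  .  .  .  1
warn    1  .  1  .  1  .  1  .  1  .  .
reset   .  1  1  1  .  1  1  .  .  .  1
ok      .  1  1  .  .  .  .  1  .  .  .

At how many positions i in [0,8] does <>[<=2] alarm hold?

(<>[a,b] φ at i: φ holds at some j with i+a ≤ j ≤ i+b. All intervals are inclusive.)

7

Evaluate at each i in [0,8]:
  i=0: ✓ (witness j=2)
  i=1: ✓ (witness j=2)
  i=2: ✓ (witness j=2)
  i=3: ✓ (witness j=3)
  i=4: ✓ (witness j=5)
  i=5: ✓ (witness j=5)
  i=6: ✗ (none in [6,8])
  i=7: ✗ (none in [7,9])
  i=8: ✓ (witness j=10)
Positions where it holds: {0, 1, 2, 3, 4, 5, 8} → 7.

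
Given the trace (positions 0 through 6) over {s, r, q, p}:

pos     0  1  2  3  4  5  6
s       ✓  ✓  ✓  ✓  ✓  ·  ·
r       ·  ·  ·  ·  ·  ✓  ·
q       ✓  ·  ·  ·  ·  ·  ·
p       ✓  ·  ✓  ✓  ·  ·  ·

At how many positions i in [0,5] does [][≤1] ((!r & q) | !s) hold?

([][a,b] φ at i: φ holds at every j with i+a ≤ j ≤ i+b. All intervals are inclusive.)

1

Evaluate at each i in [0,5]:
  i=0: ✗ (fails at j=1)
  i=1: ✗ (fails at j=1)
  i=2: ✗ (fails at j=2)
  i=3: ✗ (fails at j=3)
  i=4: ✗ (fails at j=4)
  i=5: ✓ (all of [5,6])
Positions where it holds: {5} → 1.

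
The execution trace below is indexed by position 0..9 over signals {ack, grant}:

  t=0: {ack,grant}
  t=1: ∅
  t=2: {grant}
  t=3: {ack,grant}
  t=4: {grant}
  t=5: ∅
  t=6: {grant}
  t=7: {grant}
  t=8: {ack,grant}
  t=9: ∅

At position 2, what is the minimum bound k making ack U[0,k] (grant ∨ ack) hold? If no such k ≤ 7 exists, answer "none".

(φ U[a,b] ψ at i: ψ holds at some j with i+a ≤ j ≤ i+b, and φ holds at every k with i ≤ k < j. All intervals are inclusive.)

0

Need earliest j ≥ 2 with (grant ∨ ack), and ack at every k in [2,j-1].
  j=2: rhs holds (empty prefix). k = 0.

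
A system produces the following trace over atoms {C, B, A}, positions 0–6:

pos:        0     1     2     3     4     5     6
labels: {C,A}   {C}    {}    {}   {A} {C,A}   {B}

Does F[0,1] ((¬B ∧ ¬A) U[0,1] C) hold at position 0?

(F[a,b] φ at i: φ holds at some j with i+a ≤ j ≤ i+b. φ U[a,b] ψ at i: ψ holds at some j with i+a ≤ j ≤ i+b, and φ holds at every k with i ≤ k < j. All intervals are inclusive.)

True

Check ((¬B ∧ ¬A) U[0,1] C) at each j in [0,1]:
  j=0: holds
  j=1: holds
Found at j=0 → formula holds.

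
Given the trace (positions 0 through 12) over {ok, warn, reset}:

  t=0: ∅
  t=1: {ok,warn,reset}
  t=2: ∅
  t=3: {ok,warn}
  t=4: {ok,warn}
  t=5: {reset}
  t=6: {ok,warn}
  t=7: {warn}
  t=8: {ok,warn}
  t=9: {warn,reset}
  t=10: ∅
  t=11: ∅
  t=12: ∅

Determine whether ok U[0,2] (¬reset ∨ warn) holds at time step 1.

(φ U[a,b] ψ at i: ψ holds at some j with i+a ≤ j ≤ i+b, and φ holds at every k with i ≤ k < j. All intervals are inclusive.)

Need some j in [1,3] with (¬reset ∨ warn), and ok at every k in [1,j-1].
  j=1: (¬reset ∨ warn) holds; no prefix to check → satisfied.

Yes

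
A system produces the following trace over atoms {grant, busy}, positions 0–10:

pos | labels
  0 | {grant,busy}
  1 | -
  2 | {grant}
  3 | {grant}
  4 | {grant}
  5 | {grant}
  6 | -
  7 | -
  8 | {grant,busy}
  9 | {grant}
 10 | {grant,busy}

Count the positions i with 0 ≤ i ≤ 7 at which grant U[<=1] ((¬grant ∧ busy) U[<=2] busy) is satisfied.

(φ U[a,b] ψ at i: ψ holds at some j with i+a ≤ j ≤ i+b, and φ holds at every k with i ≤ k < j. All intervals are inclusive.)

1

Evaluate at each i in [0,7]:
  i=0: ✓ (rhs at j=0)
  i=1: ✗ (no rhs in [1,2])
  i=2: ✗ (no rhs in [2,3])
  i=3: ✗ (no rhs in [3,4])
  i=4: ✗ (no rhs in [4,5])
  i=5: ✗ (no rhs in [5,6])
  i=6: ✗ (no rhs in [6,7])
  i=7: ✗ (lhs fails at k=7 before rhs at j=8)
Positions where it holds: {0} → 1.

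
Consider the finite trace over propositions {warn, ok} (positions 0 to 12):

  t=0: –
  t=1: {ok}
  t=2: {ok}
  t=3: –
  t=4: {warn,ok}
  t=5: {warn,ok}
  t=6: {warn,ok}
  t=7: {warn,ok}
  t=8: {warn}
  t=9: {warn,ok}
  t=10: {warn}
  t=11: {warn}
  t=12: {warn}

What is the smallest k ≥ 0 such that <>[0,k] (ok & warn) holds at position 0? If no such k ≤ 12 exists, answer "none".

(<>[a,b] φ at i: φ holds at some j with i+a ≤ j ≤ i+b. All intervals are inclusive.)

4

Scan j = 0,1,… for (ok & warn):
  j=0: fails
  j=1: fails
  j=2: fails
  j=3: fails
  j=4: holds
First hit at j=4, so smallest k = 4-0 = 4.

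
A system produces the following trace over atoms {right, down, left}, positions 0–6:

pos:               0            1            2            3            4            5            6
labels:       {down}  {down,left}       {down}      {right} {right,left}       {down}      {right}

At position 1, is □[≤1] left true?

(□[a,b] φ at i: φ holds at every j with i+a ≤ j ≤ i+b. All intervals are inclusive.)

False

Check left at every j in [1,2]:
  j=1: true
  j=2: false
Fails at j=2 → formula fails.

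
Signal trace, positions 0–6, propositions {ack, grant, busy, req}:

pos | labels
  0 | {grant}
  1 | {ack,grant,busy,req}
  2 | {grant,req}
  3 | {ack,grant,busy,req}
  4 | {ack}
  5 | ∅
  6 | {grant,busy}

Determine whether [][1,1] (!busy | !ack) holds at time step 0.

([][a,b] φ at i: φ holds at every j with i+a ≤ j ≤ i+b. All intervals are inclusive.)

Does not hold

Check (!busy | !ack) at every j in [1,1]:
  j=1: false
Fails at j=1 → formula fails.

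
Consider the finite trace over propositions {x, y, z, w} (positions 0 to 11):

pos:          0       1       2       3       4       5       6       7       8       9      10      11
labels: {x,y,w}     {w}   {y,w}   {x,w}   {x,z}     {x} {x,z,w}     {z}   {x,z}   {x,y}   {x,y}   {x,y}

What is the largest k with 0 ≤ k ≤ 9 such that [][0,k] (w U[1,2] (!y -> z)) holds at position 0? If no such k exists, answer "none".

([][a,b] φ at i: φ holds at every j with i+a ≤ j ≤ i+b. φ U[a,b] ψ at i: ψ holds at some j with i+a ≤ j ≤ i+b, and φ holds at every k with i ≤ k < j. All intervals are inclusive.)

(w U[1,2] (!y -> z)) must hold from j=0 onward; find where it first fails.
  j=0: holds
  j=1: holds
  j=2: holds
  j=3: holds
  j=4: fails
Holds on [0,3], so largest k = 3.

3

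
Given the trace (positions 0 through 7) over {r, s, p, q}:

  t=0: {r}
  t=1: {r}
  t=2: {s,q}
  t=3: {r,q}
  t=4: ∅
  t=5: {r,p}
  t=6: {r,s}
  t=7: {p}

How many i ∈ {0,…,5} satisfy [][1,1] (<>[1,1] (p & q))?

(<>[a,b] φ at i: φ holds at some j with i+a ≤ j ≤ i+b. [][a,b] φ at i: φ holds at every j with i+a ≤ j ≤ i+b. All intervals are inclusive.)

0

Evaluate at each i in [0,5]:
  i=0: ✗ (fails at j=1)
  i=1: ✗ (fails at j=2)
  i=2: ✗ (fails at j=3)
  i=3: ✗ (fails at j=4)
  i=4: ✗ (fails at j=5)
  i=5: ✗ (fails at j=6)
Positions where it holds: {} → 0.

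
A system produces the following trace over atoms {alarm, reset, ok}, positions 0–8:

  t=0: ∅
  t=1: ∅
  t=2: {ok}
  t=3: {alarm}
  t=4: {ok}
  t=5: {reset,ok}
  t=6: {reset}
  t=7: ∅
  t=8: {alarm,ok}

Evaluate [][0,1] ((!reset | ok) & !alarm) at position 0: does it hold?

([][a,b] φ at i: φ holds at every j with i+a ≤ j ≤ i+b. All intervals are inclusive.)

True

Check ((!reset | ok) & !alarm) at every j in [0,1]:
  j=0: true
  j=1: true
All positions satisfy it → formula holds.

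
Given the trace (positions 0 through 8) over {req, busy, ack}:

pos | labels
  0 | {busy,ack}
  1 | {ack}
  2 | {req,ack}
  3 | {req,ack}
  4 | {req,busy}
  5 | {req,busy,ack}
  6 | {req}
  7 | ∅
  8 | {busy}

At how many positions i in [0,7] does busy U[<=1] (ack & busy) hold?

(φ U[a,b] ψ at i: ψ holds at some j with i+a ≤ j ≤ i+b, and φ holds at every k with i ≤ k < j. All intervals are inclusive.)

Evaluate at each i in [0,7]:
  i=0: ✓ (rhs at j=0)
  i=1: ✗ (no rhs in [1,2])
  i=2: ✗ (no rhs in [2,3])
  i=3: ✗ (no rhs in [3,4])
  i=4: ✓ (rhs at j=5; lhs holds on [4,4])
  i=5: ✓ (rhs at j=5)
  i=6: ✗ (no rhs in [6,7])
  i=7: ✗ (no rhs in [7,8])
Positions where it holds: {0, 4, 5} → 3.

3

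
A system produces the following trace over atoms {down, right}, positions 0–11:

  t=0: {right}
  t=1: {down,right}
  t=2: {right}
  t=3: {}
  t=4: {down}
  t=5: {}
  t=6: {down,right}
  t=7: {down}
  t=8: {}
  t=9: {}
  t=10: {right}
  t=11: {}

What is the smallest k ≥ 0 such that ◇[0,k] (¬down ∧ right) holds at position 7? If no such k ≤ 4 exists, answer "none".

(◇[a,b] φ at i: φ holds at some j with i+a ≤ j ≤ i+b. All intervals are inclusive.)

Scan j = 7,8,… for (¬down ∧ right):
  j=7: fails
  j=8: fails
  j=9: fails
  j=10: holds
First hit at j=10, so smallest k = 10-7 = 3.

3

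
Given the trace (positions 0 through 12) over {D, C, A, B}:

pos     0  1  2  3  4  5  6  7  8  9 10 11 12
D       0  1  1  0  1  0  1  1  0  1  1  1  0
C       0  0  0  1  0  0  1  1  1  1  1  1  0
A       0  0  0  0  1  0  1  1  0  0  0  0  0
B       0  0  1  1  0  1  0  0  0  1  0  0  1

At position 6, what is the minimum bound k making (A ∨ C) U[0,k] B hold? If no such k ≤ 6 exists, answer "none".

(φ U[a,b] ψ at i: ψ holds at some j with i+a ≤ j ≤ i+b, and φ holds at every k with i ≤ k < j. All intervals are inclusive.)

3

Need earliest j ≥ 6 with B, and (A ∨ C) at every k in [6,j-1].
  j=6: rhs fails.
  j=7: rhs fails.
  j=8: rhs fails.
  j=9: rhs holds; lhs holds on [6,8]. k = 3.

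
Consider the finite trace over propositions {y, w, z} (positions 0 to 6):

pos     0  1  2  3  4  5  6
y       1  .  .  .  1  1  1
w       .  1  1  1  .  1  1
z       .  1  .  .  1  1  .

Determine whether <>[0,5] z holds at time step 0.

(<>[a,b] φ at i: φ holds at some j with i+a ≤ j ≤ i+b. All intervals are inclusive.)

Check z at each j in [0,5]:
  j=0: false
  j=1: true
  j=2: false
  j=3: false
  j=4: true
  j=5: true
Found at j=1 → formula holds.

Yes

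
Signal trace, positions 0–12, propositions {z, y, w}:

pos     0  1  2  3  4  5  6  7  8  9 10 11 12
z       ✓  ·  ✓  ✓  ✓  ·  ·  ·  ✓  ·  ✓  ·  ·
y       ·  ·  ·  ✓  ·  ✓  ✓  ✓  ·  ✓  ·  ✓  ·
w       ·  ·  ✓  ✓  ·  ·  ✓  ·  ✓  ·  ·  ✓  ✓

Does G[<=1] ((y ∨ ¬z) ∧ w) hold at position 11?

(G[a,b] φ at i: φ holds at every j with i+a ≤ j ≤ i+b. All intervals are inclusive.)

True

Check ((y ∨ ¬z) ∧ w) at every j in [11,12]:
  j=11: true
  j=12: true
All positions satisfy it → formula holds.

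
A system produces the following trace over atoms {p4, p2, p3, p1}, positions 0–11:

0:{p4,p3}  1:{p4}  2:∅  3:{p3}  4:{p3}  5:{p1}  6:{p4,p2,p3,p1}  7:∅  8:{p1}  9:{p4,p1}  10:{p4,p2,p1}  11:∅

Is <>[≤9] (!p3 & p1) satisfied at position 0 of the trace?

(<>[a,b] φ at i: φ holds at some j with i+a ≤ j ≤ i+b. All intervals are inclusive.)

Holds

Check (!p3 & p1) at each j in [0,9]:
  j=0: false
  j=1: false
  j=2: false
  j=3: false
  j=4: false
  j=5: true
  j=6: false
  j=7: false
  j=8: true
  j=9: true
Found at j=5 → formula holds.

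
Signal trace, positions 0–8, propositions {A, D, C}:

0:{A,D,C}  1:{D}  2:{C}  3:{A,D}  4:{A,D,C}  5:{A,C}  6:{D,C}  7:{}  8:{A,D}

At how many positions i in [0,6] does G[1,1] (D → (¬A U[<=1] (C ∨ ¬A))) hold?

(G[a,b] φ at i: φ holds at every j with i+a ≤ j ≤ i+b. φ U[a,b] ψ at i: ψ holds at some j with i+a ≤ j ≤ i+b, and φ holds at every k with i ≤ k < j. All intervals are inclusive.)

6

Evaluate at each i in [0,6]:
  i=0: ✓ (all of [1,1])
  i=1: ✓ (all of [2,2])
  i=2: ✗ (fails at j=3)
  i=3: ✓ (all of [4,4])
  i=4: ✓ (all of [5,5])
  i=5: ✓ (all of [6,6])
  i=6: ✓ (all of [7,7])
Positions where it holds: {0, 1, 3, 4, 5, 6} → 6.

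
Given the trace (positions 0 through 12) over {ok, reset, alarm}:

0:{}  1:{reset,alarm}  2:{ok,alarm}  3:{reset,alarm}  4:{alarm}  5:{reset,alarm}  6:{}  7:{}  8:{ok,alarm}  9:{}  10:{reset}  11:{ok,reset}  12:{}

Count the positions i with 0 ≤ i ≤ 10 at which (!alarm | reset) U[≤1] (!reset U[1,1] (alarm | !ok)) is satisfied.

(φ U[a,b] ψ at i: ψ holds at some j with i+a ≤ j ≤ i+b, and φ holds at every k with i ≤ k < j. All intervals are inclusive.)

10

Evaluate at each i in [0,10]:
  i=0: ✓ (rhs at j=0)
  i=1: ✓ (rhs at j=2; lhs holds on [1,1])
  i=2: ✓ (rhs at j=2)
  i=3: ✓ (rhs at j=4; lhs holds on [3,3])
  i=4: ✓ (rhs at j=4)
  i=5: ✓ (rhs at j=6; lhs holds on [5,5])
  i=6: ✓ (rhs at j=6)
  i=7: ✓ (rhs at j=7)
  i=8: ✓ (rhs at j=8)
  i=9: ✓ (rhs at j=9)
  i=10: ✗ (no rhs in [10,11])
Positions where it holds: {0, 1, 2, 3, 4, 5, 6, 7, 8, 9} → 10.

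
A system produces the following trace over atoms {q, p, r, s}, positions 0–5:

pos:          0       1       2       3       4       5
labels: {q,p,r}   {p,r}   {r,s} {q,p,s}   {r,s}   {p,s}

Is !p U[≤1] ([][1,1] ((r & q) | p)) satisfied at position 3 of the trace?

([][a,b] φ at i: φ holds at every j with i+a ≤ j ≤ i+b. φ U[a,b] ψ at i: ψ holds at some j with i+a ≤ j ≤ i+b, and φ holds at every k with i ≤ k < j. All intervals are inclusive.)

Need some j in [3,4] with [][1,1] ((r & q) | p), and !p at every k in [3,j-1].
  j=3: [][1,1] ((r & q) | p) — fails at 4.
  j=4: [][1,1] ((r & q) | p) holds, but !p fails at k=3 → not this j.
No j in the window works → until fails.

False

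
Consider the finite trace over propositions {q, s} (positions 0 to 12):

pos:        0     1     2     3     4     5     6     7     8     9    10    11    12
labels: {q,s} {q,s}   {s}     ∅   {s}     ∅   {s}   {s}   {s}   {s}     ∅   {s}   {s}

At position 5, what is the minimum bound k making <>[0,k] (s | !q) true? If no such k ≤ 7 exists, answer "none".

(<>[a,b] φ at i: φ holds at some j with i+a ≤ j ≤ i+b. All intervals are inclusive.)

Scan j = 5,6,… for (s | !q):
  j=5: holds
First hit at j=5, so smallest k = 5-5 = 0.

0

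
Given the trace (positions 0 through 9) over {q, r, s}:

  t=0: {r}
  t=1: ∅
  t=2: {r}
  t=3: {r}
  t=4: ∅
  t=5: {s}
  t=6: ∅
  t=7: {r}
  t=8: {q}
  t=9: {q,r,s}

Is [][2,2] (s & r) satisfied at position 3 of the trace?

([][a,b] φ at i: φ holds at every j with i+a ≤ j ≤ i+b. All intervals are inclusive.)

No

Check (s & r) at every j in [5,5]:
  j=5: false
Fails at j=5 → formula fails.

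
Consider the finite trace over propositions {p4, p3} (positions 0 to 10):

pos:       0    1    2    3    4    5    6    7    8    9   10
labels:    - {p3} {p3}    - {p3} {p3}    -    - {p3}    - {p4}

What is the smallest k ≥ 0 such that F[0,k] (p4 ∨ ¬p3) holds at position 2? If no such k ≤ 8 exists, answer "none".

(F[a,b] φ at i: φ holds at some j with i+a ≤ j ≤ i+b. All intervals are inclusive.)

1

Scan j = 2,3,… for (p4 ∨ ¬p3):
  j=2: fails
  j=3: holds
First hit at j=3, so smallest k = 3-2 = 1.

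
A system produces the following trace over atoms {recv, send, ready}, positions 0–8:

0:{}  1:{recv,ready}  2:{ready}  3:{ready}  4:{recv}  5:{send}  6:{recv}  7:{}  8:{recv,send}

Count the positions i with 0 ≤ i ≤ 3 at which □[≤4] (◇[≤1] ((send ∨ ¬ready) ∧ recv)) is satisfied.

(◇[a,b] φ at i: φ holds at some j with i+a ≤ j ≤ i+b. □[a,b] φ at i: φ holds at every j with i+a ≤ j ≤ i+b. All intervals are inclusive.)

Evaluate at each i in [0,3]:
  i=0: ✗ (fails at j=0)
  i=1: ✗ (fails at j=1)
  i=2: ✗ (fails at j=2)
  i=3: ✓ (all of [3,7])
Positions where it holds: {3} → 1.

1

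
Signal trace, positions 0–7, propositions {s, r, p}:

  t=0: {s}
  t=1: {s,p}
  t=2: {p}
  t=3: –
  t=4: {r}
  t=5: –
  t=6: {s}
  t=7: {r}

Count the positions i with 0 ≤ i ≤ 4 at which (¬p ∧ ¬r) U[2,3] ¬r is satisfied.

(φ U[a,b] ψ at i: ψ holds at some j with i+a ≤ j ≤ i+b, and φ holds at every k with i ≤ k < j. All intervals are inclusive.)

0

Evaluate at each i in [0,4]:
  i=0: ✗ (lhs fails at k=1 before rhs at j=2)
  i=1: ✗ (lhs fails at k=1 before rhs at j=3)
  i=2: ✗ (lhs fails at k=2 before rhs at j=5)
  i=3: ✗ (lhs fails at k=4 before rhs at j=5)
  i=4: ✗ (lhs fails at k=4 before rhs at j=6)
Positions where it holds: {} → 0.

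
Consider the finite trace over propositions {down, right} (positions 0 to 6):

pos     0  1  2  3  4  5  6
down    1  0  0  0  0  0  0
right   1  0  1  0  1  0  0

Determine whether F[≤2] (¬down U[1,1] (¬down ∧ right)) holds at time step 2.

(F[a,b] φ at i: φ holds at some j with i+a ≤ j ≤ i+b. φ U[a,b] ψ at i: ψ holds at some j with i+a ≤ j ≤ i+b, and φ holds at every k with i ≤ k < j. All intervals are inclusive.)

Check (¬down U[1,1] (¬down ∧ right)) at each j in [2,4]:
  j=2: fails
  j=3: holds
  j=4: fails
Found at j=3 → formula holds.

True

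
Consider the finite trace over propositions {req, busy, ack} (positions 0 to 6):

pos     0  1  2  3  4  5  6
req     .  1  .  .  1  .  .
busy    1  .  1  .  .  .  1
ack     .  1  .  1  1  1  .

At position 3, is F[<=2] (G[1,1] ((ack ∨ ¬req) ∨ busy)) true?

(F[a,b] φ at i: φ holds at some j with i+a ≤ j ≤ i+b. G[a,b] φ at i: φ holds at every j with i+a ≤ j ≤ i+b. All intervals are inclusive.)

Check G[1,1] ((ack ∨ ¬req) ∨ busy) at each j in [3,5]:
  j=3: holds on [4,4]
  j=4: holds on [5,5]
  j=5: holds on [6,6]
Found at j=3 → formula holds.

Holds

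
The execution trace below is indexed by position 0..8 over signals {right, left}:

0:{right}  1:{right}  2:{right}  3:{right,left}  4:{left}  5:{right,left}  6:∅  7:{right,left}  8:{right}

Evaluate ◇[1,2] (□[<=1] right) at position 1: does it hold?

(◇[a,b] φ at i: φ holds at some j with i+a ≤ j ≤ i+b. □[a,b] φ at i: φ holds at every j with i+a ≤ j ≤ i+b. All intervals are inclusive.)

Yes

Check □[<=1] right at each j in [2,3]:
  j=2: holds on [2,3]
  j=3: fails at 4
Found at j=2 → formula holds.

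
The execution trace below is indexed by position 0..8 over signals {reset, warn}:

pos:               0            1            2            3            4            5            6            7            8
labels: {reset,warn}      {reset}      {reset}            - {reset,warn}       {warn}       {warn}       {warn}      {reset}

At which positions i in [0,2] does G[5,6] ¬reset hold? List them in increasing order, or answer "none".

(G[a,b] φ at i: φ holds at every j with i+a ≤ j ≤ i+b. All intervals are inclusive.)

0, 1

Evaluate at each i in [0,2]:
  i=0: ✓ (all of [5,6])
  i=1: ✓ (all of [6,7])
  i=2: ✗ (fails at j=8)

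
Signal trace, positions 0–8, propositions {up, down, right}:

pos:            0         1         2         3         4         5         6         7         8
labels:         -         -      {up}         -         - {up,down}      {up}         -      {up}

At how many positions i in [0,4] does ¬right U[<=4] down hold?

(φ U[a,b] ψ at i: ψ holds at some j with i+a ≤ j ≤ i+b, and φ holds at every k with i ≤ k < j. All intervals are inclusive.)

Evaluate at each i in [0,4]:
  i=0: ✗ (no rhs in [0,4])
  i=1: ✓ (rhs at j=5; lhs holds on [1,4])
  i=2: ✓ (rhs at j=5; lhs holds on [2,4])
  i=3: ✓ (rhs at j=5; lhs holds on [3,4])
  i=4: ✓ (rhs at j=5; lhs holds on [4,4])
Positions where it holds: {1, 2, 3, 4} → 4.

4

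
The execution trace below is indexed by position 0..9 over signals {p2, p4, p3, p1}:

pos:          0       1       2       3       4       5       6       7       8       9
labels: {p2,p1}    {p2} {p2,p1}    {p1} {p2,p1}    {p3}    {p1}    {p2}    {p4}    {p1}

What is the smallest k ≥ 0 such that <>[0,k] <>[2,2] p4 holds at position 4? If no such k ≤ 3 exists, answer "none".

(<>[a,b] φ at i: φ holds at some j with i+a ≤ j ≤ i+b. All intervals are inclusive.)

2

Scan j = 4,5,… for <>[2,2] p4:
  j=4: fails
  j=5: fails
  j=6: holds
First hit at j=6, so smallest k = 6-4 = 2.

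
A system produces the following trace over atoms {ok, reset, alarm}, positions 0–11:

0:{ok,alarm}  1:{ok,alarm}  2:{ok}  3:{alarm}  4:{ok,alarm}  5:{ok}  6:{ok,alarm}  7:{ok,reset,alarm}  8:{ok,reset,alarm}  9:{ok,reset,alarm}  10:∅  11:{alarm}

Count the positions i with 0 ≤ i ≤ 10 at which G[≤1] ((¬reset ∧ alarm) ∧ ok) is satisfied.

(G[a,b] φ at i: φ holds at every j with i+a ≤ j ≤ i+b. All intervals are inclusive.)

1

Evaluate at each i in [0,10]:
  i=0: ✓ (all of [0,1])
  i=1: ✗ (fails at j=2)
  i=2: ✗ (fails at j=2)
  i=3: ✗ (fails at j=3)
  i=4: ✗ (fails at j=5)
  i=5: ✗ (fails at j=5)
  i=6: ✗ (fails at j=7)
  i=7: ✗ (fails at j=7)
  i=8: ✗ (fails at j=8)
  i=9: ✗ (fails at j=9)
  i=10: ✗ (fails at j=10)
Positions where it holds: {0} → 1.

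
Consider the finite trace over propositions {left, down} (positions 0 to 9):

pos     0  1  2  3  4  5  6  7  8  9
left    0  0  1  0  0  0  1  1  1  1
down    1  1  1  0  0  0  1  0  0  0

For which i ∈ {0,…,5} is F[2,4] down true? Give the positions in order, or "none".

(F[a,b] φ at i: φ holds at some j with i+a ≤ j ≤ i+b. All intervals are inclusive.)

Evaluate at each i in [0,5]:
  i=0: ✓ (witness j=2)
  i=1: ✗ (none in [3,5])
  i=2: ✓ (witness j=6)
  i=3: ✓ (witness j=6)
  i=4: ✓ (witness j=6)
  i=5: ✗ (none in [7,9])

0, 2, 3, 4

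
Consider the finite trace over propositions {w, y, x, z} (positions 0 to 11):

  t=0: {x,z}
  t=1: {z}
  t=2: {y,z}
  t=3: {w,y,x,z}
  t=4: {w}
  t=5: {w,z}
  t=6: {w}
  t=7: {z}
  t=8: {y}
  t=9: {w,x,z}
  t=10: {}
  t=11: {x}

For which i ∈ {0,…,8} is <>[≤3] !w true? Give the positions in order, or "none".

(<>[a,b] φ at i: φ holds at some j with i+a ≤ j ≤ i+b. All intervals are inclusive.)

0, 1, 2, 4, 5, 6, 7, 8

Evaluate at each i in [0,8]:
  i=0: ✓ (witness j=0)
  i=1: ✓ (witness j=1)
  i=2: ✓ (witness j=2)
  i=3: ✗ (none in [3,6])
  i=4: ✓ (witness j=7)
  i=5: ✓ (witness j=7)
  i=6: ✓ (witness j=7)
  i=7: ✓ (witness j=7)
  i=8: ✓ (witness j=8)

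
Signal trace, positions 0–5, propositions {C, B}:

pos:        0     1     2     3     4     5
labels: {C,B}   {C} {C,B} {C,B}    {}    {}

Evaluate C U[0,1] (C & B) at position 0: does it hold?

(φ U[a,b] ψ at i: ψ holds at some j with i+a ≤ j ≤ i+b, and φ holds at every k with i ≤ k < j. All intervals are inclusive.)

Holds

Need some j in [0,1] with (C & B), and C at every k in [0,j-1].
  j=0: (C & B) holds; no prefix to check → satisfied.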